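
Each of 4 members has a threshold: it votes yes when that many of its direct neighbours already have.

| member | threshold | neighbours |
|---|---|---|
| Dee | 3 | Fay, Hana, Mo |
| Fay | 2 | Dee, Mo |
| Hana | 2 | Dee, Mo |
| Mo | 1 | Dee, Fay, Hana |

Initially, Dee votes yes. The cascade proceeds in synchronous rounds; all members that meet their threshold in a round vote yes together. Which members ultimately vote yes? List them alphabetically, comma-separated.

Round 1 — Dee votes yes (initial).
Round 2 — checking thresholds:
  Fay: 1 of 2 neighbours < 2, below threshold.
  Hana: 1 of 2 neighbours < 2, below threshold.
  Mo: 1 of 3 neighbours ≥ 1, votes yes.
Round 3 — checking thresholds:
  Fay: 2 of 2 neighbours ≥ 2, votes yes.
  Hana: 2 of 2 neighbours ≥ 2, votes yes.
Round 4 — no new yes votes; cascade stops.

Dee, Fay, Hana, Mo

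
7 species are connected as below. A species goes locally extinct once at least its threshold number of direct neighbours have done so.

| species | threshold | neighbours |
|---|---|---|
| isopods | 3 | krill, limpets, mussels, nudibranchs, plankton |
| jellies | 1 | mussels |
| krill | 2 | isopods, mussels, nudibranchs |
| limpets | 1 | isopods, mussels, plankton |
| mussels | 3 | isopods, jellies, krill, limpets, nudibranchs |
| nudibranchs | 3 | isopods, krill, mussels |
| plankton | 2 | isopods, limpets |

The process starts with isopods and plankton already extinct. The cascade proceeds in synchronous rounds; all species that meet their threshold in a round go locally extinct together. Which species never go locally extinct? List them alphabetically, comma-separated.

Round 1 — isopods, plankton go locally extinct (initial).
Round 2 — checking thresholds:
  krill: 1 of 3 neighbours < 2, not yet.
  limpets: 2 of 3 neighbours ≥ 1, goes locally extinct.
  mussels: 1 of 5 neighbours < 3, not yet.
  nudibranchs: 1 of 3 neighbours < 3, not yet.
Round 3 — no new extinctions; cascade stops.

jellies, krill, mussels, nudibranchs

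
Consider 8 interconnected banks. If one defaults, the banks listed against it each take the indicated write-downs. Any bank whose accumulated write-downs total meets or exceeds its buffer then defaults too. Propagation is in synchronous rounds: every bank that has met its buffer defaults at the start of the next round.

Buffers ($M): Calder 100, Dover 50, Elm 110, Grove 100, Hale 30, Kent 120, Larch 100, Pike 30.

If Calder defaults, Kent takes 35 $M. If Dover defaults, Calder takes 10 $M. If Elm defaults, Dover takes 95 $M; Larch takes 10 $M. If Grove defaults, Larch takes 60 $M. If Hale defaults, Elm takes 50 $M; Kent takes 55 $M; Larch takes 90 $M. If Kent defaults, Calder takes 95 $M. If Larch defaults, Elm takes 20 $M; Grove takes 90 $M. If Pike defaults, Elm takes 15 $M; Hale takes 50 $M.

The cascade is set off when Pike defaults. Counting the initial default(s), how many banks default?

Round 1 — Pike defaults (initial).
  Elm: +15 → 15 < 110
  Hale: +50 → 50 ≥ 30
Round 2 — Hale defaults.
  Elm: +50 → 65 < 110
  Kent: +55 → 55 < 120
  Larch: +90 → 90 < 100
No further defaults.

2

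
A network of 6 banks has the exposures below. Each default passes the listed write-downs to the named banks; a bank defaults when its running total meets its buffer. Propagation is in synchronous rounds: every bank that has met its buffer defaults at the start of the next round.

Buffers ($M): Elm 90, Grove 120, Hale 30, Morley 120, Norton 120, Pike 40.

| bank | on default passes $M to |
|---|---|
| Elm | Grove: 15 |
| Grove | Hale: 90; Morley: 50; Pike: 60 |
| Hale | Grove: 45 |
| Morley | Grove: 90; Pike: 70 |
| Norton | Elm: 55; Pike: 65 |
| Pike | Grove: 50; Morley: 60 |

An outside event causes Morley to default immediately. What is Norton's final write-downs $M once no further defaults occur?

0

Round 1 — Morley defaults (initial).
  Grove: +90 → 90 < 120
  Pike: +70 → 70 ≥ 40
Round 2 — Pike defaults.
  Grove: +50 → 140 ≥ 120
Round 3 — Grove defaults.
  Hale: +90 → 90 ≥ 30
Round 4 — Hale defaults.
No further defaults.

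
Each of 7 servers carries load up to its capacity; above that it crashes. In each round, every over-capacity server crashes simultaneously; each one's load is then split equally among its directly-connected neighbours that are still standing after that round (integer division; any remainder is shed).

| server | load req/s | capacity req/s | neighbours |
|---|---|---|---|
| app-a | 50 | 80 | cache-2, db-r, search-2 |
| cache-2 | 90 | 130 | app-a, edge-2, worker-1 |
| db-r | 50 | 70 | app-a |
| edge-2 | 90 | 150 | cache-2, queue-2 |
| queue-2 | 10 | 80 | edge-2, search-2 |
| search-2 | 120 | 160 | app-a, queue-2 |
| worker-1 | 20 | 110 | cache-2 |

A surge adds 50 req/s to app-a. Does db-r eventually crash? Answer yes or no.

yes

Round 1 — app-a at 100 > 80. app-a crashes.
  app-a sheds 100 req/s to cache-2, db-r, search-2: 33 each (1 lost).
    cache-2: 90+33 = 123 ≤ 130
    db-r: 50+33 = 83 > 70
    search-2: 120+33 = 153 ≤ 160
Round 2 — db-r crashes.
  db-r sheds 83 req/s: no online neighbours, lost.
No further crashes.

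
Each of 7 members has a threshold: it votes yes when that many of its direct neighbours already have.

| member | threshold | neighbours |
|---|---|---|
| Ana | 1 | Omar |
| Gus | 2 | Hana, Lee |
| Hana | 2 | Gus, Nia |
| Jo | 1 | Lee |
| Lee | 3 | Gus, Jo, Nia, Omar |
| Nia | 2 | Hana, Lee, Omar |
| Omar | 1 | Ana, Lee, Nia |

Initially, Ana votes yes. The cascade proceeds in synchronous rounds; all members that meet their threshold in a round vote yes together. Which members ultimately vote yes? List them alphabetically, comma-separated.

Ana, Omar

Round 1 — Ana votes yes (initial).
Round 2 — checking thresholds:
  Omar: 1 of 3 neighbours ≥ 1, votes yes.
Round 3 — no new yes votes; cascade stops.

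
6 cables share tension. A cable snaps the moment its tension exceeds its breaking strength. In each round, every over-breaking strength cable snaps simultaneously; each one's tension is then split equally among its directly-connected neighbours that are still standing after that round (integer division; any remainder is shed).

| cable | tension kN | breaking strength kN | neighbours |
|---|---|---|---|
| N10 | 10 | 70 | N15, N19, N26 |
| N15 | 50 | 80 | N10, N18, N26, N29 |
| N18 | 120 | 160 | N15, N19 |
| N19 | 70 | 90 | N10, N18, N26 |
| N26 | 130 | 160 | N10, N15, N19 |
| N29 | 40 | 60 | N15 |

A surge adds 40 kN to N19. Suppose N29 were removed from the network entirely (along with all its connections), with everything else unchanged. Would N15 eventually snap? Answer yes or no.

With N29 removed:
Round 1 — N19 at 110 > 90. N19 snaps.
  N19 sheds 110 kN to N10, N18, N26: 36 each (2 lost).
    N10: 10+36 = 46 ≤ 70
    N18: 120+36 = 156 ≤ 160
    N26: 130+36 = 166 > 160
Round 2 — N26 snaps.
  N26 sheds 166 kN to N10, N15: 83 each.
    N10: 46+83 = 129 > 70
    N15: 50+83 = 133 > 80
Round 3 — N10, N15 snap.
  N10 sheds 129 kN: no online neighbours, lost.
  N15 sheds 133 kN to N18: 133 each.
    N18: 156+133 = 289 > 160
Round 4 — N18 snaps.
  N18 sheds 289 kN: no online neighbours, lost.
No further breaks.

yes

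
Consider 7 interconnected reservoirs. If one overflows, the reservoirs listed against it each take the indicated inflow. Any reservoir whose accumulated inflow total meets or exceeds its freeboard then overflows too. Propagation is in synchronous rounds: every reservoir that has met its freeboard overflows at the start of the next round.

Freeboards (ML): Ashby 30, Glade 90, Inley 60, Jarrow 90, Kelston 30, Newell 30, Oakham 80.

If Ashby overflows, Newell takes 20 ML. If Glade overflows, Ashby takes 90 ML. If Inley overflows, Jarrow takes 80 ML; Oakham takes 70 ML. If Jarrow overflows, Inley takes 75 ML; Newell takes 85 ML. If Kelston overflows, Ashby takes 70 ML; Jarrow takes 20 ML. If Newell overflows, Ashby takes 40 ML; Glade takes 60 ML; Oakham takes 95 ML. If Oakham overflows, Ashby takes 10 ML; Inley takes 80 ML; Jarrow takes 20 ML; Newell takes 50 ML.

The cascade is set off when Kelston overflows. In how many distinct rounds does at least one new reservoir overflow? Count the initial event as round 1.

Round 1 — Kelston overflows (initial).
  Ashby: +70 → 70 ≥ 30
  Jarrow: +20 → 20 < 90
Round 2 — Ashby overflows.
  Newell: +20 → 20 < 30
No further overflows.

2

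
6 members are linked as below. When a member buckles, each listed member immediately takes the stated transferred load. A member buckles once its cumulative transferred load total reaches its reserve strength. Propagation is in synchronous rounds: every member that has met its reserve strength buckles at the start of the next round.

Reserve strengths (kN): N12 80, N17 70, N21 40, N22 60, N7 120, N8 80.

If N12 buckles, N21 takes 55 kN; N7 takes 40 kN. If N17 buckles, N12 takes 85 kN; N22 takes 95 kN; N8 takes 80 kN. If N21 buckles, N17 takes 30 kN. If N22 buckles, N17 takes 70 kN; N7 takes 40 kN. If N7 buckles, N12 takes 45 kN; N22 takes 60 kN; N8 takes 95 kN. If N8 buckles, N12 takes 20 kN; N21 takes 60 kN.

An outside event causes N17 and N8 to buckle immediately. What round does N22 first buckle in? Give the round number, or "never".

2

Round 1 — N17, N8 buckle (initial).
  N12: +85+20 → 105 ≥ 80
  N21: +60 → 60 ≥ 40
  N22: +95 → 95 ≥ 60
Round 2 — N12, N21, N22 buckle.
  N7: +40+40 → 80 < 120
No further bucklings.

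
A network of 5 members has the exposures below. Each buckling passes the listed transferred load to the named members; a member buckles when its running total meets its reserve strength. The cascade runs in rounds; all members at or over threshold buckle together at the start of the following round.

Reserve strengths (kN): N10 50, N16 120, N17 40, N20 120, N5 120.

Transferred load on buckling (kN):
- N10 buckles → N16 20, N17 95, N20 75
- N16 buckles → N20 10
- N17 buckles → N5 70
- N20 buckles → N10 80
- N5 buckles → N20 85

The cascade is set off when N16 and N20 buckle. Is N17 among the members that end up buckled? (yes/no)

yes

Round 1 — N16, N20 buckle (initial).
  N10: +80 → 80 ≥ 50
Round 2 — N10 buckles.
  N17: +95 → 95 ≥ 40
Round 3 — N17 buckles.
  N5: +70 → 70 < 120
No further bucklings.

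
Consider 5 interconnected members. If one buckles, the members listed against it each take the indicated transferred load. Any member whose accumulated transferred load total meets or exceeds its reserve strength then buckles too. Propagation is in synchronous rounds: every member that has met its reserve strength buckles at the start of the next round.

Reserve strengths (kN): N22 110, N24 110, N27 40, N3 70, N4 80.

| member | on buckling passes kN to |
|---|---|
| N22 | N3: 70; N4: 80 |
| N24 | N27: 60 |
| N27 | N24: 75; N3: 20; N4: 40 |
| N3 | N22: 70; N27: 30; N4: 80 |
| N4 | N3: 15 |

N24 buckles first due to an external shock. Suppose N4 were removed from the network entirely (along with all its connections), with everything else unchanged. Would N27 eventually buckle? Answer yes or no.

With N4 removed:
Round 1 — N24 buckles (initial).
  N27: +60 → 60 ≥ 40
Round 2 — N27 buckles.
  N3: +20 → 20 < 70
No further bucklings.

yes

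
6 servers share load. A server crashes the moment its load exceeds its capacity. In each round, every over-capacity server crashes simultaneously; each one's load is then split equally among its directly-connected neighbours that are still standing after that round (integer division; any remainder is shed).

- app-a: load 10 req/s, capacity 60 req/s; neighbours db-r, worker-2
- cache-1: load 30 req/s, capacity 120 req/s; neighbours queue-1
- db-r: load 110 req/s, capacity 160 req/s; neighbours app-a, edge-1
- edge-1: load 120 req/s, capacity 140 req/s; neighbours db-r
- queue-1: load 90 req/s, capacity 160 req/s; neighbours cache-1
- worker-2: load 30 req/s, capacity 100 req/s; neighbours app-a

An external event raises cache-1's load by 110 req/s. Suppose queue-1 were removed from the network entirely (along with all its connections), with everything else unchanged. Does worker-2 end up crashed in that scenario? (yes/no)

With queue-1 removed:
Round 1 — cache-1 at 140 > 120. cache-1 crashes.
  cache-1 sheds 140 req/s: no online neighbours, lost.
No further crashes.

no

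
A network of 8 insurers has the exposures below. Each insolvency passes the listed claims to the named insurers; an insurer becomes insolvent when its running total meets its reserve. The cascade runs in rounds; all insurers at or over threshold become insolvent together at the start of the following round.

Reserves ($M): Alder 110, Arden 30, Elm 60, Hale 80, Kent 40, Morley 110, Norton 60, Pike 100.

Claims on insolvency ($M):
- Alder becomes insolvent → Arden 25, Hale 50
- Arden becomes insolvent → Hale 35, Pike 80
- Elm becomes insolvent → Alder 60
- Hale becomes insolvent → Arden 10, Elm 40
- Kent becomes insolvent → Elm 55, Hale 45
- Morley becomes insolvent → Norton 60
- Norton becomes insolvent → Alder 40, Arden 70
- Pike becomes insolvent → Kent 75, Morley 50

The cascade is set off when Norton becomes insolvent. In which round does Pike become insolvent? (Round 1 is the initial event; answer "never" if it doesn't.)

Round 1 — Norton becomes insolvent (initial).
  Alder: +40 → 40 < 110
  Arden: +70 → 70 ≥ 30
Round 2 — Arden becomes insolvent.
  Hale: +35 → 35 < 80
  Pike: +80 → 80 < 100
No further insolvencies.

never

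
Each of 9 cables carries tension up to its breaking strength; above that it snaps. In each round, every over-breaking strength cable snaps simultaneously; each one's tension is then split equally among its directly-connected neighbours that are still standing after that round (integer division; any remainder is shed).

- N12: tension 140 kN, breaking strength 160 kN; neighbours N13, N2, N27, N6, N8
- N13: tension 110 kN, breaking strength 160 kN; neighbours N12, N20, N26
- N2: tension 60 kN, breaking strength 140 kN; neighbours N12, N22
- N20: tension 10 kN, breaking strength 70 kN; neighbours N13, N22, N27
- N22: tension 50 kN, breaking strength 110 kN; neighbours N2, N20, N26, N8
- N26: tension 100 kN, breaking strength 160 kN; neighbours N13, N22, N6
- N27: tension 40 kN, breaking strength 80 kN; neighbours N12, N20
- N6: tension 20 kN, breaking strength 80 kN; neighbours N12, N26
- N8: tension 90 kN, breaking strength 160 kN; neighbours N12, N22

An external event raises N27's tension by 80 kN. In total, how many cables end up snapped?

Round 1 — N27 at 120 > 80. N27 snaps.
  N27 sheds 120 kN to N12, N20: 60 each.
    N12: 140+60 = 200 > 160
    N20: 10+60 = 70 ≤ 70
Round 2 — N12 snaps.
  N12 sheds 200 kN to N13, N2, N6, N8: 50 each.
    N13: 110+50 = 160 ≤ 160
    N2: 60+50 = 110 ≤ 140
    N6: 20+50 = 70 ≤ 80
    N8: 90+50 = 140 ≤ 160
No further breaks.

2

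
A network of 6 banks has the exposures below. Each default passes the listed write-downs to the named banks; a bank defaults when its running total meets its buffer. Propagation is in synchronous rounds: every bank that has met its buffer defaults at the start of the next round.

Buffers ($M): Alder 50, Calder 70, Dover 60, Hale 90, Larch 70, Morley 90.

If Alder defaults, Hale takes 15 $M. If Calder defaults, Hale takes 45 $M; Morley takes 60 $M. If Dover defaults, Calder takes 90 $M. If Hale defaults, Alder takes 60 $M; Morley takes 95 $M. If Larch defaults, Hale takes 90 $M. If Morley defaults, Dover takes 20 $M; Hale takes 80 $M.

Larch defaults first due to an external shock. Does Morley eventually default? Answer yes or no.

yes

Round 1 — Larch defaults (initial).
  Hale: +90 → 90 ≥ 90
Round 2 — Hale defaults.
  Alder: +60 → 60 ≥ 50
  Morley: +95 → 95 ≥ 90
Round 3 — Alder, Morley default.
  Dover: +20 → 20 < 60
No further defaults.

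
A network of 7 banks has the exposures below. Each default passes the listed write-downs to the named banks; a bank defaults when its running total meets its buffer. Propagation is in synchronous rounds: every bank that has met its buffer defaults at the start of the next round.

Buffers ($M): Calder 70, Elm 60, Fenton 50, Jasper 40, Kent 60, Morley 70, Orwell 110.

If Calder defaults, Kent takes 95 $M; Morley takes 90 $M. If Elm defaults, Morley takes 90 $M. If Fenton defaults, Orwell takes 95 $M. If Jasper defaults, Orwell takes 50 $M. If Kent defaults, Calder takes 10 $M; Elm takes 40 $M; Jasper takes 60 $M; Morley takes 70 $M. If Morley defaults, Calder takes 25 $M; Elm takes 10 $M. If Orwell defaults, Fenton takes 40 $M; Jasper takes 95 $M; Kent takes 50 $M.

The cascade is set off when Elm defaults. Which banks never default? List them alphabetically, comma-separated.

Calder, Fenton, Jasper, Kent, Orwell

Round 1 — Elm defaults (initial).
  Morley: +90 → 90 ≥ 70
Round 2 — Morley defaults.
  Calder: +25 → 25 < 70
No further defaults.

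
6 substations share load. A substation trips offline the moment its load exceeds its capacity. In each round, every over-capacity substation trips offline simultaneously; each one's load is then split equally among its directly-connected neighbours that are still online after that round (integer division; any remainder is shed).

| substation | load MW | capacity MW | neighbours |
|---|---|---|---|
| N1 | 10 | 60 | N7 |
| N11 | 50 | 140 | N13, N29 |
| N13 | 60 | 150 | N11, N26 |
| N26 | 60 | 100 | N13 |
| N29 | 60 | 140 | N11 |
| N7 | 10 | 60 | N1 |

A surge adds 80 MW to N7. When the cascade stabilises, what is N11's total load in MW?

50

Round 1 — N7 at 90 > 60. N7 trips offline.
  N7 sheds 90 MW to N1: 90 each.
    N1: 10+90 = 100 > 60
Round 2 — N1 trips offline.
  N1 sheds 100 MW: no online neighbours, lost.
No further trips.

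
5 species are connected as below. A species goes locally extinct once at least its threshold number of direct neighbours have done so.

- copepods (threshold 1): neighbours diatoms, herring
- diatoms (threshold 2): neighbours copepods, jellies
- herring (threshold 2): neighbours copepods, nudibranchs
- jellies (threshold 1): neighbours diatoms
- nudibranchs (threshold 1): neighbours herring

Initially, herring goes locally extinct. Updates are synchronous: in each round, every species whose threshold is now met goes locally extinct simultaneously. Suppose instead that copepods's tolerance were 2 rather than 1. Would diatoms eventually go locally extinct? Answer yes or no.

no

With copepods's tolerance at 2:
Round 1 — herring goes locally extinct (initial).
Round 2 — checking thresholds:
  copepods: 1 of 2 neighbours < 2, not yet.
  nudibranchs: 1 of 1 neighbours ≥ 1, goes locally extinct.
Round 3 — no new extinctions; cascade stops.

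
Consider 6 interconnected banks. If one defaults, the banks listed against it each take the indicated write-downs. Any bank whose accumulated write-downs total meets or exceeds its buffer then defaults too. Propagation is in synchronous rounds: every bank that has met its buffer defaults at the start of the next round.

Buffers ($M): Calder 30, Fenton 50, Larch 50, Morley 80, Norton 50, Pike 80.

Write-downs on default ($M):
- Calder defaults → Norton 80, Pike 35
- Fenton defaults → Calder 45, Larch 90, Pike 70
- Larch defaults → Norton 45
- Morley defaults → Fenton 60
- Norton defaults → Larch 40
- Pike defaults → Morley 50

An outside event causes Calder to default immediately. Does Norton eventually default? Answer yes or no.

yes

Round 1 — Calder defaults (initial).
  Norton: +80 → 80 ≥ 50
  Pike: +35 → 35 < 80
Round 2 — Norton defaults.
  Larch: +40 → 40 < 50
No further defaults.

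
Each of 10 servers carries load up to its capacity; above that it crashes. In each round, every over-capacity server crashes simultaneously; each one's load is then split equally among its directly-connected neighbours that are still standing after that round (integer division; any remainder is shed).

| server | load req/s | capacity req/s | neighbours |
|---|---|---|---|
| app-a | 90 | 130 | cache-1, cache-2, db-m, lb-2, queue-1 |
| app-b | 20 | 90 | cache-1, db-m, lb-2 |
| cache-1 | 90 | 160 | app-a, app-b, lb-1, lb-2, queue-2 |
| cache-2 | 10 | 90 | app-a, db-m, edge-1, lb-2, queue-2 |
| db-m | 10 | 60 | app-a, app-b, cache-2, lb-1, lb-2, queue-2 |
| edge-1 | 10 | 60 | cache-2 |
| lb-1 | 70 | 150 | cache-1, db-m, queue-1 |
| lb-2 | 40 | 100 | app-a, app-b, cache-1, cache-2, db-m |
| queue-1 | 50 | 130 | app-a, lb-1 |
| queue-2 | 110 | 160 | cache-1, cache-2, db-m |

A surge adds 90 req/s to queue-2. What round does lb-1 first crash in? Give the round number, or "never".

6

Round 1 — queue-2 at 200 > 160. queue-2 crashes.
  queue-2 sheds 200 req/s to cache-1, cache-2, db-m: 66 each (2 lost).
    cache-1: 90+66 = 156 ≤ 160
    cache-2: 10+66 = 76 ≤ 90
    db-m: 10+66 = 76 > 60
Round 2 — db-m crashes.
  db-m sheds 76 req/s to app-a, app-b, cache-2, lb-1, lb-2: 15 each (1 lost).
    app-a: 90+15 = 105 ≤ 130
    app-b: 20+15 = 35 ≤ 90
    cache-2: 76+15 = 91 > 90
    lb-1: 70+15 = 85 ≤ 150
    lb-2: 40+15 = 55 ≤ 100
Round 3 — cache-2 crashes.
  cache-2 sheds 91 req/s to app-a, edge-1, lb-2: 30 each (1 lost).
    app-a: 105+30 = 135 > 130
    edge-1: 10+30 = 40 ≤ 60
    lb-2: 55+30 = 85 ≤ 100
Round 4 — app-a crashes.
  app-a sheds 135 req/s to cache-1, lb-2, queue-1: 45 each.
    cache-1: 156+45 = 201 > 160
    lb-2: 85+45 = 130 > 100
    queue-1: 50+45 = 95 ≤ 130
Round 5 — cache-1, lb-2 crash.
  cache-1 sheds 201 req/s to app-b, lb-1: 100 each (1 lost).
    app-b: 35+100 = 135 > 90
    lb-1: 85+100 = 185 > 150
  lb-2 sheds 130 req/s to app-b: 130 each.
    app-b: 135+130 = 265 > 90
Round 6 — app-b, lb-1 crash.
  app-b sheds 265 req/s: no online neighbours, lost.
  lb-1 sheds 185 req/s to queue-1: 185 each.
    queue-1: 95+185 = 280 > 130
Round 7 — queue-1 crashes.
  queue-1 sheds 280 req/s: no online neighbours, lost.
No further crashes.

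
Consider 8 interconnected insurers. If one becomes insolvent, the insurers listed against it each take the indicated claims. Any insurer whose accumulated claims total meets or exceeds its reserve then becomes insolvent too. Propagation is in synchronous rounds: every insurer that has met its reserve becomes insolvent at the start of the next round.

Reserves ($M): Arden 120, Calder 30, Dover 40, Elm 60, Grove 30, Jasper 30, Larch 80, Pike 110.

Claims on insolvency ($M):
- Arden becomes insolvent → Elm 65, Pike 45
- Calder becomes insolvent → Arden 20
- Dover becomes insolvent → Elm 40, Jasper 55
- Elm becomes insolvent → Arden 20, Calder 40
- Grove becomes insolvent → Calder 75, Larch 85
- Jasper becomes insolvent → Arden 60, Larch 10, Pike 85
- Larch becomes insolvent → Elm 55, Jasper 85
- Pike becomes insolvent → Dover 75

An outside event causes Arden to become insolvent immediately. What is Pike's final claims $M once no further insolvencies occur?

45

Round 1 — Arden becomes insolvent (initial).
  Elm: +65 → 65 ≥ 60
  Pike: +45 → 45 < 110
Round 2 — Elm becomes insolvent.
  Calder: +40 → 40 ≥ 30
Round 3 — Calder becomes insolvent.
No further insolvencies.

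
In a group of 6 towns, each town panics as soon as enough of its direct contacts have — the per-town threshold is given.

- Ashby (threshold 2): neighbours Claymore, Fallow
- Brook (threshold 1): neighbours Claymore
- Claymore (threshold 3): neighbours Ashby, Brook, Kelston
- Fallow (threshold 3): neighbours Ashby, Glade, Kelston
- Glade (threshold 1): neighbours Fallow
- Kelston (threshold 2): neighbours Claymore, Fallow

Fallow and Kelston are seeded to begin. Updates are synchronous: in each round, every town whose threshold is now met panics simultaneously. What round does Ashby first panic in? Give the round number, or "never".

never

Round 1 — Fallow, Kelston panic (initial).
Round 2 — checking thresholds:
  Ashby: 1 of 2 neighbours < 2, not yet.
  Claymore: 1 of 3 neighbours < 3, not yet.
  Glade: 1 of 1 neighbours ≥ 1, panics.
Round 3 — no new panics; cascade stops.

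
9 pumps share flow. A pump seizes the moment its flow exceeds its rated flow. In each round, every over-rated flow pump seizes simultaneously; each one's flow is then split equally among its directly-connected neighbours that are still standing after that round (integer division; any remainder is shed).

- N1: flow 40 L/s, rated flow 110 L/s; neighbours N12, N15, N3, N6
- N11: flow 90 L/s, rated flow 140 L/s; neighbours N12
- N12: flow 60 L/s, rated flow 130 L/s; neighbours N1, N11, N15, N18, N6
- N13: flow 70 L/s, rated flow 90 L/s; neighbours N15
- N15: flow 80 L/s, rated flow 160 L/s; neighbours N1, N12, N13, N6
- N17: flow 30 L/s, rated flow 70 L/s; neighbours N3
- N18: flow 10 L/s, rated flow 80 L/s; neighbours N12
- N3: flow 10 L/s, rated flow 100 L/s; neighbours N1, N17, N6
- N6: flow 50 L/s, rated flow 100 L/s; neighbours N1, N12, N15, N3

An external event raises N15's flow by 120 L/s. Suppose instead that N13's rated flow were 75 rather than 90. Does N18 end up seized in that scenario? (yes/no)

With N13's rated flow at 75:
Round 1 — N15 at 200 > 160. N15 seizes.
  N15 sheds 200 L/s to N1, N12, N13, N6: 50 each.
    N1: 40+50 = 90 ≤ 110
    N12: 60+50 = 110 ≤ 130
    N13: 70+50 = 120 > 75
    N6: 50+50 = 100 ≤ 100
Round 2 — N13 seizes.
  N13 sheds 120 L/s: no online neighbours, lost.
No further seizures.

no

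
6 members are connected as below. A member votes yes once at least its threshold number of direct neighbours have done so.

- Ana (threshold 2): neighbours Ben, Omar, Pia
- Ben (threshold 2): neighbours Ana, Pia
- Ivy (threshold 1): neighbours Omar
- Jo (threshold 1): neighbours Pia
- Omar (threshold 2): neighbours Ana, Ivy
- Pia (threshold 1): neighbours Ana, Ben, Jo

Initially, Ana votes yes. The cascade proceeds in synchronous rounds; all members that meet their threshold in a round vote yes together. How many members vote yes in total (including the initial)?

Round 1 — Ana votes yes (initial).
Round 2 — checking thresholds:
  Ben: 1 of 2 neighbours < 2, not yet.
  Omar: 1 of 2 neighbours < 2, not yet.
  Pia: 1 of 3 neighbours ≥ 1, votes yes.
Round 3 — checking thresholds:
  Ben: 2 of 2 neighbours ≥ 2, votes yes.
  Jo: 1 of 1 neighbours ≥ 1, votes yes.
  Omar: 1 of 2 neighbours < 2, not yet.
Round 4 — no new yes votes; cascade stops.

4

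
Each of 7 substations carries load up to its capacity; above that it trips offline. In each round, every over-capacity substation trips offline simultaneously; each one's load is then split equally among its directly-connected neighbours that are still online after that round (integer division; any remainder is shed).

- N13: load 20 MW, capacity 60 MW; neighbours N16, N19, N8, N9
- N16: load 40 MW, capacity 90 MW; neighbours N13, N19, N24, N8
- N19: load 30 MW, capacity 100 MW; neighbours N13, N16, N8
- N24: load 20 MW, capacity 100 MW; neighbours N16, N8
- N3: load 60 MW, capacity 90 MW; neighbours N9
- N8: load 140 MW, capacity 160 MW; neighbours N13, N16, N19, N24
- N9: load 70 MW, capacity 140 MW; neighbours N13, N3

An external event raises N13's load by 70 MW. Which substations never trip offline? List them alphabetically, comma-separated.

N3, N9

Round 1 — N13 at 90 > 60. N13 trips offline.
  N13 sheds 90 MW to N16, N19, N8, N9: 22 each (2 lost).
    N16: 40+22 = 62 ≤ 90
    N19: 30+22 = 52 ≤ 100
    N8: 140+22 = 162 > 160
    N9: 70+22 = 92 ≤ 140
Round 2 — N8 trips offline.
  N8 sheds 162 MW to N16, N19, N24: 54 each.
    N16: 62+54 = 116 > 90
    N19: 52+54 = 106 > 100
    N24: 20+54 = 74 ≤ 100
Round 3 — N16, N19 trip offline.
  N16 sheds 116 MW to N24: 116 each.
    N24: 74+116 = 190 > 100
  N19 sheds 106 MW: no online neighbours, lost.
Round 4 — N24 trips offline.
  N24 sheds 190 MW: no online neighbours, lost.
No further trips.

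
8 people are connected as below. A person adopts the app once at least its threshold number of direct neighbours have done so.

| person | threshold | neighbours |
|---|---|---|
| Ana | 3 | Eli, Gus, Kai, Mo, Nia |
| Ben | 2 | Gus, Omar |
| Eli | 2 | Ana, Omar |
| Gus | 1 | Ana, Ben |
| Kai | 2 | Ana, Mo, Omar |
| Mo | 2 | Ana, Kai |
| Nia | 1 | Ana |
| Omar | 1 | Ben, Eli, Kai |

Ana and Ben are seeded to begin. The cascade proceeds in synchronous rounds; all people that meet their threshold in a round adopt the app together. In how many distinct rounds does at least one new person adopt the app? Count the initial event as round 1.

4

Round 1 — Ana, Ben adopt the app (initial).
Round 2 — checking thresholds:
  Eli: 1 of 2 neighbours < 2, holds.
  Gus: 2 of 2 neighbours ≥ 1, adopts the app.
  Kai: 1 of 3 neighbours < 2, holds.
  Mo: 1 of 2 neighbours < 2, holds.
  Nia: 1 of 1 neighbours ≥ 1, adopts the app.
  Omar: 1 of 3 neighbours ≥ 1, adopts the app.
Round 3 — checking thresholds:
  Eli: 2 of 2 neighbours ≥ 2, adopts the app.
  Kai: 2 of 3 neighbours ≥ 2, adopts the app.
  Mo: 1 of 2 neighbours < 2, holds.
Round 4 — checking thresholds:
  Mo: 2 of 2 neighbours ≥ 2, adopts the app.
Round 5 — no new adoptions; cascade stops.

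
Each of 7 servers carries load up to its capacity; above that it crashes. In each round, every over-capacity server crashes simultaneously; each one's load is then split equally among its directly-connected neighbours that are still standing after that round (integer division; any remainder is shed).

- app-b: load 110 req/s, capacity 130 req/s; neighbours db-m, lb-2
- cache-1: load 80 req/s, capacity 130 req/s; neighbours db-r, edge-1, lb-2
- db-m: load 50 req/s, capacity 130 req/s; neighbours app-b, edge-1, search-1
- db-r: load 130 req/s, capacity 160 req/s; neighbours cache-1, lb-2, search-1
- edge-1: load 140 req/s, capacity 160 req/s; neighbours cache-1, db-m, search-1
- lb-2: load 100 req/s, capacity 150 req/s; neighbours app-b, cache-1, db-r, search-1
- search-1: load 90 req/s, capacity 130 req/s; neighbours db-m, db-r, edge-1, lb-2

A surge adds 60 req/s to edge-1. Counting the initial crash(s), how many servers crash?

Round 1 — edge-1 at 200 > 160. edge-1 crashes.
  edge-1 sheds 200 req/s to cache-1, db-m, search-1: 66 each (2 lost).
    cache-1: 80+66 = 146 > 130
    db-m: 50+66 = 116 ≤ 130
    search-1: 90+66 = 156 > 130
Round 2 — cache-1, search-1 crash.
  cache-1 sheds 146 req/s to db-r, lb-2: 73 each.
    db-r: 130+73 = 203 > 160
    lb-2: 100+73 = 173 > 150
  search-1 sheds 156 req/s to db-m, db-r, lb-2: 52 each.
    db-m: 116+52 = 168 > 130
    db-r: 203+52 = 255 > 160
    lb-2: 173+52 = 225 > 150
Round 3 — db-m, db-r, lb-2 crash.
  db-m sheds 168 req/s to app-b: 168 each.
    app-b: 110+168 = 278 > 130
  db-r sheds 255 req/s: no online neighbours, lost.
  lb-2 sheds 225 req/s to app-b: 225 each.
    app-b: 278+225 = 503 > 130
Round 4 — app-b crashes.
  app-b sheds 503 req/s: no online neighbours, lost.
No further crashes.

7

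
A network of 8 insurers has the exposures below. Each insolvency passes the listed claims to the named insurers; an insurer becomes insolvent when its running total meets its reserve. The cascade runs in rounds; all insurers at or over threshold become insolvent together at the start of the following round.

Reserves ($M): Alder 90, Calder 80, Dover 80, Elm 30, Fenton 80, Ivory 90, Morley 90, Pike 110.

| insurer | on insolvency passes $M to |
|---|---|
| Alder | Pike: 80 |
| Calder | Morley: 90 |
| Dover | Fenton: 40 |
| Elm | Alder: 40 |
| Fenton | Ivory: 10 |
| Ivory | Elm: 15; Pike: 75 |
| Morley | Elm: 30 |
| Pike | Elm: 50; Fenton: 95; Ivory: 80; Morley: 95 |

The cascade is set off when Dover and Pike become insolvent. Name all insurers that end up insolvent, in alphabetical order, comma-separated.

Round 1 — Dover, Pike become insolvent (initial).
  Elm: +50 → 50 ≥ 30
  Fenton: +40+95 → 135 ≥ 80
  Ivory: +80 → 80 < 90
  Morley: +95 → 95 ≥ 90
Round 2 — Elm, Fenton, Morley become insolvent.
  Alder: +40 → 40 < 90
  Ivory: +10 → 90 ≥ 90
Round 3 — Ivory becomes insolvent.
No further insolvencies.

Dover, Elm, Fenton, Ivory, Morley, Pike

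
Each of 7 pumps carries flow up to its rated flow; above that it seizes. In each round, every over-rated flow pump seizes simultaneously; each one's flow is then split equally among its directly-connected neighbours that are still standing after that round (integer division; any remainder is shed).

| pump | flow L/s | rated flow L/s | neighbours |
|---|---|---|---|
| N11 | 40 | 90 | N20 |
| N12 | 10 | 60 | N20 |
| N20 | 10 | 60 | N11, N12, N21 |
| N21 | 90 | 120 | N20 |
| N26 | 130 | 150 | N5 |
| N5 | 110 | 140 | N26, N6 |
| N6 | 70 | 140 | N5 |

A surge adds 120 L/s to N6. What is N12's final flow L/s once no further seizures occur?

10

Round 1 — N6 at 190 > 140. N6 seizes.
  N6 sheds 190 L/s to N5: 190 each.
    N5: 110+190 = 300 > 140
Round 2 — N5 seizes.
  N5 sheds 300 L/s to N26: 300 each.
    N26: 130+300 = 430 > 150
Round 3 — N26 seizes.
  N26 sheds 430 L/s: no online neighbours, lost.
No further seizures.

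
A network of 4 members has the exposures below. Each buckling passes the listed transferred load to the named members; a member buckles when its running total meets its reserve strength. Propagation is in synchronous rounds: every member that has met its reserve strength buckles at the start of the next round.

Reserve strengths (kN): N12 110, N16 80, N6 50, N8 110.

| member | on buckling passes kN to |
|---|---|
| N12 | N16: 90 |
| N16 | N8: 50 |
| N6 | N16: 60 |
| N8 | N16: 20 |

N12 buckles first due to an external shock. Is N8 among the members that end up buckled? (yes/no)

Round 1 — N12 buckles (initial).
  N16: +90 → 90 ≥ 80
Round 2 — N16 buckles.
  N8: +50 → 50 < 110
No further bucklings.

no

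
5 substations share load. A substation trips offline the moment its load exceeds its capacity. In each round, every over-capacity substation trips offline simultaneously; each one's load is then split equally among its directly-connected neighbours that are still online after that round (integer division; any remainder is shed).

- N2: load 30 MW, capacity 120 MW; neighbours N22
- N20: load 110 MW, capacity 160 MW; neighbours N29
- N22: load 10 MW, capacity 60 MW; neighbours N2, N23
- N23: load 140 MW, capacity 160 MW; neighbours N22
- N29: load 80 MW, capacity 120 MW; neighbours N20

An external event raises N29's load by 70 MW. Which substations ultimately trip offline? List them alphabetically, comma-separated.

N20, N29

Round 1 — N29 at 150 > 120. N29 trips offline.
  N29 sheds 150 MW to N20: 150 each.
    N20: 110+150 = 260 > 160
Round 2 — N20 trips offline.
  N20 sheds 260 MW: no online neighbours, lost.
No further trips.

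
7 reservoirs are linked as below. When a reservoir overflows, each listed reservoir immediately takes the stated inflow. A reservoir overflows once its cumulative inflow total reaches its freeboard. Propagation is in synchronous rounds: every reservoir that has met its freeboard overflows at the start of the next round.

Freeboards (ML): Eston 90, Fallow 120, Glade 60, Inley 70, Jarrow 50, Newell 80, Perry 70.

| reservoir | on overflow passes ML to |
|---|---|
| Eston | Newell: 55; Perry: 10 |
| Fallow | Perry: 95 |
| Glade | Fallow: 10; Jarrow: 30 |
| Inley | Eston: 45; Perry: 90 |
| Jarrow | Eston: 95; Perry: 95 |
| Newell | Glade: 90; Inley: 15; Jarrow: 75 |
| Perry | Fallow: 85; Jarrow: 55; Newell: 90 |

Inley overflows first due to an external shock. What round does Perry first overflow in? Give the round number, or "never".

Round 1 — Inley overflows (initial).
  Eston: +45 → 45 < 90
  Perry: +90 → 90 ≥ 70
Round 2 — Perry overflows.
  Fallow: +85 → 85 < 120
  Jarrow: +55 → 55 ≥ 50
  Newell: +90 → 90 ≥ 80
Round 3 — Jarrow, Newell overflow.
  Eston: +95 → 140 ≥ 90
  Glade: +90 → 90 ≥ 60
Round 4 — Eston, Glade overflow.
  Fallow: +10 → 95 < 120
No further overflows.

2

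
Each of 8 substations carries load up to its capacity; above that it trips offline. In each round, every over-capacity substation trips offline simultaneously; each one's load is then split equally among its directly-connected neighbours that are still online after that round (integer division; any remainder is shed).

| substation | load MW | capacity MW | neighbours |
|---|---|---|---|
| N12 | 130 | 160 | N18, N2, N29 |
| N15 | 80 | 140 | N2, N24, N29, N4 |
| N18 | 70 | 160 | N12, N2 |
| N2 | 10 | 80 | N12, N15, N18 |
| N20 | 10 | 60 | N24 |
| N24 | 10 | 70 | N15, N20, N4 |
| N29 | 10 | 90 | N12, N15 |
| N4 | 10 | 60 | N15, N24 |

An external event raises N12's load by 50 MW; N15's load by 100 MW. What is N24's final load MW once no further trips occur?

55

Round 1 — N12 at 180 > 160; N15 at 180 > 140. N12, N15 trip offline.
  N12 sheds 180 MW to N18, N2, N29: 60 each.
    N18: 70+60 = 130 ≤ 160
    N2: 10+60 = 70 ≤ 80
    N29: 10+60 = 70 ≤ 90
  N15 sheds 180 MW to N2, N24, N29, N4: 45 each.
    N2: 70+45 = 115 > 80
    N24: 10+45 = 55 ≤ 70
    N29: 70+45 = 115 > 90
    N4: 10+45 = 55 ≤ 60
Round 2 — N2, N29 trip offline.
  N2 sheds 115 MW to N18: 115 each.
    N18: 130+115 = 245 > 160
  N29 sheds 115 MW: no online neighbours, lost.
Round 3 — N18 trips offline.
  N18 sheds 245 MW: no online neighbours, lost.
No further trips.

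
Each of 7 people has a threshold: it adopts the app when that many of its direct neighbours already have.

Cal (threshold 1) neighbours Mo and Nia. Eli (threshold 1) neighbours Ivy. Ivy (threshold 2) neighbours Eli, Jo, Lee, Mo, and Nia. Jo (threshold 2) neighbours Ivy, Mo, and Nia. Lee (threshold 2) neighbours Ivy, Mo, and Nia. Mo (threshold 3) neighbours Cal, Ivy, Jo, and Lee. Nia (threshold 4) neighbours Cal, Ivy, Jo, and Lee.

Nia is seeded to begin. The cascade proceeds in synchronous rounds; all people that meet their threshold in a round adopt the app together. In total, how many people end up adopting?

Round 1 — Nia adopts the app (initial).
Round 2 — checking thresholds:
  Cal: 1 of 2 neighbours ≥ 1, adopts the app.
  Ivy: 1 of 5 neighbours < 2, not yet.
  Jo: 1 of 3 neighbours < 2, not yet.
  Lee: 1 of 3 neighbours < 2, not yet.
Round 3 — no new adoptions; cascade stops.

2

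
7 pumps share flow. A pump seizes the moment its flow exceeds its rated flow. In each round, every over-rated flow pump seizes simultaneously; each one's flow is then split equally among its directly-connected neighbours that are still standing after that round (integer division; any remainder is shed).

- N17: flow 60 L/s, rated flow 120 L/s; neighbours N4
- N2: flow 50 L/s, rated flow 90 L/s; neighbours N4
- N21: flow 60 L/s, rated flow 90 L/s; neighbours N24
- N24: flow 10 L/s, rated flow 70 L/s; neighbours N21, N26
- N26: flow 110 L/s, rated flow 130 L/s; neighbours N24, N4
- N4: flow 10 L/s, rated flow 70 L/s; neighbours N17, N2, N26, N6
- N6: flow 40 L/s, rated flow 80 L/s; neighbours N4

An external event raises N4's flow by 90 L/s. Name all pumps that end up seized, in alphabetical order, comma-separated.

N21, N24, N26, N4

Round 1 — N4 at 100 > 70. N4 seizes.
  N4 sheds 100 L/s to N17, N2, N26, N6: 25 each.
    N17: 60+25 = 85 ≤ 120
    N2: 50+25 = 75 ≤ 90
    N26: 110+25 = 135 > 130
    N6: 40+25 = 65 ≤ 80
Round 2 — N26 seizes.
  N26 sheds 135 L/s to N24: 135 each.
    N24: 10+135 = 145 > 70
Round 3 — N24 seizes.
  N24 sheds 145 L/s to N21: 145 each.
    N21: 60+145 = 205 > 90
Round 4 — N21 seizes.
  N21 sheds 205 L/s: no online neighbours, lost.
No further seizures.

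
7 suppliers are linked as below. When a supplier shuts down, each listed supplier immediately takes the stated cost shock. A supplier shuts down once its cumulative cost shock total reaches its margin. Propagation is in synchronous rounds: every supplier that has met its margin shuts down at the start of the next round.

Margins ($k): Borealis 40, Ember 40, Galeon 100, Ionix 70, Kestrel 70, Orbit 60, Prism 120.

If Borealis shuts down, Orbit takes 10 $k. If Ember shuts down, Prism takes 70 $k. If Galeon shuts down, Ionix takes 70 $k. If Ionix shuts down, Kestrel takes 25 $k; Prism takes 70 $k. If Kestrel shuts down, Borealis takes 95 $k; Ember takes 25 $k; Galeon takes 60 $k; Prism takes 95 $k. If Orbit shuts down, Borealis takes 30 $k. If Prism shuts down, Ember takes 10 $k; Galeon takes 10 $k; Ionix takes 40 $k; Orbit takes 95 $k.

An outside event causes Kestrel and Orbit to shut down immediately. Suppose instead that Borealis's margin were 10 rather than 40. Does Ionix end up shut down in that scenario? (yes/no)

no

With Borealis's margin at 10:
Round 1 — Kestrel, Orbit shut down (initial).
  Borealis: +95+30 → 125 ≥ 10
  Ember: +25 → 25 < 40
  Galeon: +60 → 60 < 100
  Prism: +95 → 95 < 120
Round 2 — Borealis shuts down.
No further shutdowns.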